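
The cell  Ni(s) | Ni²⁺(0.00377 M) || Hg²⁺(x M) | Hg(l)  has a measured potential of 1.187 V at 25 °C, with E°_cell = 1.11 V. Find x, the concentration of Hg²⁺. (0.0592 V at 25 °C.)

From the Nernst equation, log Q = n(E° − E)/0.0592 = 2(1.11 − 1.187)/0.0592 = -2.601, so Q = 0.00250.
With Q = [Ni²⁺]/[Hg²⁺] and the known concentrations, [Hg²⁺] in the denominator gives [Hg²⁺] = 1.5 M.

1.5 M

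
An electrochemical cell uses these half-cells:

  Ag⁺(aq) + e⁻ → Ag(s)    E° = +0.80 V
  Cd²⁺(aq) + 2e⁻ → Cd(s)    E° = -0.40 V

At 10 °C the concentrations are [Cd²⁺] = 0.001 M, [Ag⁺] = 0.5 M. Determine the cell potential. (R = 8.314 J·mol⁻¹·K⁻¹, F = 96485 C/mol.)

The Ag⁺/Ag couple has the higher reduction potential and acts as the cathode, so E°_cell = +0.80 − (-0.40) = 1.20 V.
Balancing electrons gives n = 2; the reaction quotient is Q = [Cd²⁺]/[Ag⁺]^2 = 0.00400.
E = E° − (RT/nF) ln Q = 1.20 − (8.314×283)/(2×96485) × (-5.521) = 1.200 + 0.067 = 1.267 V.

1.27 V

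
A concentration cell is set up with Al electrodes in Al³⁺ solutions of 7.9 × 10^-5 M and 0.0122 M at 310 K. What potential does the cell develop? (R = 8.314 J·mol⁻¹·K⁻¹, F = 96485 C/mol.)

Both half-cells are Al³⁺/Al, so E°_cell = 0. The concentrated side is the cathode; the cell reaction moves Al³⁺ from high to low concentration with n = 3.
Q = [Al³⁺]_dilute/[Al³⁺]_conc = 7.9 × 10^-5/0.0122 = 0.00648.
E = 0 − (RT/nF) ln Q = −((8.314×310)/(3×96485))(-5.040) = 0.0449 V.

0.045 V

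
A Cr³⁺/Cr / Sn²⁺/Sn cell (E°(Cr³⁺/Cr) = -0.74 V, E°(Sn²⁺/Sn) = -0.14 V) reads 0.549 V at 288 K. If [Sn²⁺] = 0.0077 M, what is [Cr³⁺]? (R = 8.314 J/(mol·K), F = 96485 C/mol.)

0.32 M

From the Nernst equation, ln Q = nF(E° − E)/RT = 6×96485×(0.60 − 0.549)/(8.314×288) = 12.330, so Q = 2.26 × 10^5.
With Q = [Cr³⁺]^2/[Sn²⁺]^3 and the known concentrations, [Cr³⁺]^2 in the numerator gives [Cr³⁺] = 0.32 M.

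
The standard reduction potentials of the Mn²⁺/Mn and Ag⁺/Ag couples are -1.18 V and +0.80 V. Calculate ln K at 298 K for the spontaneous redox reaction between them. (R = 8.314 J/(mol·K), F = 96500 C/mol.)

E°_cell = +0.80 − (-1.18) = 1.98 V, with n = 2 electrons transferred.
At equilibrium E = 0, so the Nernst equation gives ln K = nFE°/RT = (2)(96500)(1.98)/((8.314)(298)) = 154.24.

ln K = 154.2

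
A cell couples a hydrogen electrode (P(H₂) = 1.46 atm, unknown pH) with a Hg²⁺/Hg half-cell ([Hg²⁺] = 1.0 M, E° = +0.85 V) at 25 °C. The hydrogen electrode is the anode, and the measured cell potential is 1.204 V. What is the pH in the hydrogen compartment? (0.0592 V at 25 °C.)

pH = 5.90

E°_cell = 0.85 V and n = 2.
log Q = n(E° − E)/0.0592 = 2×(0.85 − 1.204)/0.0592 = -11.959.
With Q = [H⁺]^2 / ([Hg²⁺]·P(H₂)), solving for [H⁺] gives log[H⁺] = -5.898, so pH = 5.90.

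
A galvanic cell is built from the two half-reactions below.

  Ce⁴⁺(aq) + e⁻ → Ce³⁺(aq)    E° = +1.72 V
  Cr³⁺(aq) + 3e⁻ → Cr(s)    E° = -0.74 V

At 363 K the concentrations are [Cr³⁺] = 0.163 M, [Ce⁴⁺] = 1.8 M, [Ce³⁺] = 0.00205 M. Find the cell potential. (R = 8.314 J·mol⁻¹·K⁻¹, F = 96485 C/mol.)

2.69 V

The Ce⁴⁺/Ce³⁺ couple has the higher reduction potential and acts as the cathode, so E°_cell = +1.72 − (-0.74) = 2.46 V.
Balancing electrons gives n = 3; the reaction quotient is Q = [Cr³⁺]·[Ce³⁺]^3/[Ce⁴⁺]^3 = 2.41 × 10^-10.
E = E° − (RT/nF) ln Q = 2.46 − (8.314×363)/(3×96485) × (-22.147) = 2.460 + 0.231 = 2.691 V.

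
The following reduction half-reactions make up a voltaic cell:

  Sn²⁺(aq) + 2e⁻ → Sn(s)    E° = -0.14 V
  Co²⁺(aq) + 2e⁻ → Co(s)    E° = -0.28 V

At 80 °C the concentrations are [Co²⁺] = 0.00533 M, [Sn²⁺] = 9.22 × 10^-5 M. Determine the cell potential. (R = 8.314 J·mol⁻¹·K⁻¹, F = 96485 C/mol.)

0.078 V

The Sn²⁺/Sn couple has the higher reduction potential and acts as the cathode, so E°_cell = -0.14 − (-0.28) = 0.14 V.
Balancing electrons gives n = 2; the reaction quotient is Q = [Co²⁺]/[Sn²⁺] = 57.8.
E = E° − (RT/nF) ln Q = 0.14 − (8.314×353)/(2×96485) × (4.057) = 0.140 − 0.062 = 0.078 V.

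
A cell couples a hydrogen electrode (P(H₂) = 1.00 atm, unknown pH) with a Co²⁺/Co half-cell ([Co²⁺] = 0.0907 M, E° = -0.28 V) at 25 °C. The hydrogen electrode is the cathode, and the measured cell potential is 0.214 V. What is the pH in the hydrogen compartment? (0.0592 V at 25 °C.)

pH = 1.64

E°_cell = 0.28 V and n = 2.
log Q = n(E° − E)/0.0592 = 2×(0.28 − 0.214)/0.0592 = 2.230.
With Q = [Co²⁺]·P(H₂) / [H⁺]^2, solving for [H⁺] gives log[H⁺] = -1.636, so pH = 1.64.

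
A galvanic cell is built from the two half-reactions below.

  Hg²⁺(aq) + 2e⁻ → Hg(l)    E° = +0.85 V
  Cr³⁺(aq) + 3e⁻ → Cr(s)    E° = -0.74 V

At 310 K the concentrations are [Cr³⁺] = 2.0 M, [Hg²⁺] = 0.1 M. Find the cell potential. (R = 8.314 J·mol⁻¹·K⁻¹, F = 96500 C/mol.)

The Hg²⁺/Hg couple has the higher reduction potential and acts as the cathode, so E°_cell = +0.85 − (-0.74) = 1.59 V.
Balancing electrons gives n = 6; the reaction quotient is Q = [Cr³⁺]^2/[Hg²⁺]^3 = 4000.
E = E° − (RT/nF) ln Q = 1.59 − (8.314×310)/(6×96500) × (8.294) = 1.590 − 0.037 = 1.553 V.

1.55 V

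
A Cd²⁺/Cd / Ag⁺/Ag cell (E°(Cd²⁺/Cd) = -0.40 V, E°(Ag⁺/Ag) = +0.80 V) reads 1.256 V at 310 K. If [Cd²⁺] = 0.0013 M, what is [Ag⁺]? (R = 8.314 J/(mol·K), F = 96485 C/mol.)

0.29 M

From the Nernst equation, ln Q = nF(E° − E)/RT = 2×96485×(1.20 − 1.256)/(8.314×310) = -4.193, so Q = 0.0151.
With Q = [Cd²⁺]/[Ag⁺]^2 and the known concentrations, [Ag⁺]^2 in the denominator gives [Ag⁺] = 0.29 M.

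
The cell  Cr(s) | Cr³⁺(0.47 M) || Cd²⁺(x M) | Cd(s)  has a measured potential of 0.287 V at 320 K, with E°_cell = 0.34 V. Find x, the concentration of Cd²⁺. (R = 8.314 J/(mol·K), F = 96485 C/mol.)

From the Nernst equation, ln Q = nF(E° − E)/RT = 6×96485×(0.34 − 0.287)/(8.314×320) = 11.533, so Q = 1.02 × 10^5.
With Q = [Cr³⁺]^2/[Cd²⁺]^3 and the known concentrations, [Cd²⁺]^3 in the denominator gives [Cd²⁺] = 0.013 M.

0.013 M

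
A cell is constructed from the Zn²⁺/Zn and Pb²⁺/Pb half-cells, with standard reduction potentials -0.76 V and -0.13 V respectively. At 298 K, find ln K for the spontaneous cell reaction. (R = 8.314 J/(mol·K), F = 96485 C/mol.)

E°_cell = -0.13 − (-0.76) = 0.63 V, with n = 2 electrons transferred.
At equilibrium E = 0, so the Nernst equation gives ln K = nFE°/RT = (2)(96485)(0.63)/((8.314)(298)) = 49.07.

ln K = 49.1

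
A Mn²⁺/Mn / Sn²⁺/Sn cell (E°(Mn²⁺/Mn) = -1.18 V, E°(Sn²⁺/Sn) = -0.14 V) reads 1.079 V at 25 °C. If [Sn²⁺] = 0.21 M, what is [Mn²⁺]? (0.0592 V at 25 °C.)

From the Nernst equation, log Q = n(E° − E)/0.0592 = 2(1.04 − 1.079)/0.0592 = -1.318, so Q = 0.0481.
With Q = [Mn²⁺]/[Sn²⁺] and the known concentrations, [Mn²⁺] in the numerator gives [Mn²⁺] = 0.01 M.

0.01 M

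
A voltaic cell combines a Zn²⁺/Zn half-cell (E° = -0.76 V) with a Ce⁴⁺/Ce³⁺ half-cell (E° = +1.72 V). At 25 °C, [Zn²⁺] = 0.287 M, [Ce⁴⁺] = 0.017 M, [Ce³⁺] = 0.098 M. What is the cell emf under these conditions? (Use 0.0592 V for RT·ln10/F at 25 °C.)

The Ce⁴⁺/Ce³⁺ couple has the higher reduction potential and acts as the cathode, so E°_cell = +1.72 − (-0.76) = 2.48 V.
Balancing electrons gives n = 2; the reaction quotient is Q = [Zn²⁺]·[Ce³⁺]^2/[Ce⁴⁺]^2 = 9.54.
At 25 °C, E = E° − (0.0592/n) log Q = 2.48 − (0.0592/2)(0.979) = 2.480 − 0.029 = 2.451 V.

2.45 V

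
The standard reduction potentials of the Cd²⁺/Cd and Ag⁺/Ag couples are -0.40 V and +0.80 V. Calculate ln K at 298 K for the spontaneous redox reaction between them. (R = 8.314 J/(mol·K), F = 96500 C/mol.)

ln K = 93.5

E°_cell = +0.80 − (-0.40) = 1.20 V, with n = 2 electrons transferred.
At equilibrium E = 0, so the Nernst equation gives ln K = nFE°/RT = (2)(96500)(1.20)/((8.314)(298)) = 93.48.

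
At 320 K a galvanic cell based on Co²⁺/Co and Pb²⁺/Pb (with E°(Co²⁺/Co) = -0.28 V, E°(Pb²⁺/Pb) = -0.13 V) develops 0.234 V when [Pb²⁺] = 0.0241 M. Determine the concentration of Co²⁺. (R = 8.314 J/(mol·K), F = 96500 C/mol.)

5.4 × 10^-5 M

From the Nernst equation, ln Q = nF(E° − E)/RT = 2×96500×(0.15 − 0.234)/(8.314×320) = -6.094, so Q = 0.00226.
With Q = [Co²⁺]/[Pb²⁺] and the known concentrations, [Co²⁺] in the numerator gives [Co²⁺] = 5.4 × 10^-5 M.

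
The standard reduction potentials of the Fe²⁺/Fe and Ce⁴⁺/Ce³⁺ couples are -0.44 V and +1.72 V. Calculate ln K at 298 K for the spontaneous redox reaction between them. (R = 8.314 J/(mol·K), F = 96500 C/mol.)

ln K = 168.3

E°_cell = +1.72 − (-0.44) = 2.16 V, with n = 2 electrons transferred.
At equilibrium E = 0, so the Nernst equation gives ln K = nFE°/RT = (2)(96500)(2.16)/((8.314)(298)) = 168.26.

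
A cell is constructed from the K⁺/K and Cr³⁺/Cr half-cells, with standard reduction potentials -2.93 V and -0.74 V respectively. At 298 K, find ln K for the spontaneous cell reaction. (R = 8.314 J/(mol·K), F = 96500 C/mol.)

E°_cell = -0.74 − (-2.93) = 2.19 V, with n = 3 electrons transferred.
At equilibrium E = 0, so the Nernst equation gives ln K = nFE°/RT = (3)(96500)(2.19)/((8.314)(298)) = 255.90.

ln K = 255.9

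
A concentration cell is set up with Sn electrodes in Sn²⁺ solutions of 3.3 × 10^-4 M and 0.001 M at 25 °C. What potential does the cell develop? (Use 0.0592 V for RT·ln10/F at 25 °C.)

0.014 V

Both half-cells are Sn²⁺/Sn, so E°_cell = 0. The concentrated side is the cathode; the cell reaction moves Sn²⁺ from high to low concentration with n = 2.
Q = [Sn²⁺]_dilute/[Sn²⁺]_conc = 3.3 × 10^-4/0.001 = 0.330.
E = 0 − (0.0592/2) log Q = −(0.0592/2)(-0.481) = 0.0142 V.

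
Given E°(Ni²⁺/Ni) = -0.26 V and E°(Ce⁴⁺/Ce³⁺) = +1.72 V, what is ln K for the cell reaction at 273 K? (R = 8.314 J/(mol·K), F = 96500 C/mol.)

ln K = 168.4

E°_cell = +1.72 − (-0.26) = 1.98 V, with n = 2 electrons transferred.
At equilibrium E = 0, so the Nernst equation gives ln K = nFE°/RT = (2)(96500)(1.98)/((8.314)(273)) = 168.36.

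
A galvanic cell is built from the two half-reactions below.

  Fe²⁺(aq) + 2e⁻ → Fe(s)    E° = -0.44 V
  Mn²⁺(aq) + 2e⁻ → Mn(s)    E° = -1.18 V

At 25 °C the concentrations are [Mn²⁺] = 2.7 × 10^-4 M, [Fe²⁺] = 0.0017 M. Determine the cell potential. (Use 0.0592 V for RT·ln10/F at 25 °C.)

The Fe²⁺/Fe couple has the higher reduction potential and acts as the cathode, so E°_cell = -0.44 − (-1.18) = 0.74 V.
Balancing electrons gives n = 2; the reaction quotient is Q = [Mn²⁺]/[Fe²⁺] = 0.159.
At 25 °C, E = E° − (0.0592/n) log Q = 0.74 − (0.0592/2)(-0.799) = 0.740 + 0.024 = 0.764 V.

0.764 V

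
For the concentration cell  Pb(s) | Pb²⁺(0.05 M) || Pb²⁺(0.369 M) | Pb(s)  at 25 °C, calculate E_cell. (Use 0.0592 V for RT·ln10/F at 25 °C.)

Both half-cells are Pb²⁺/Pb, so E°_cell = 0. The concentrated side is the cathode; the cell reaction moves Pb²⁺ from high to low concentration with n = 2.
Q = [Pb²⁺]_dilute/[Pb²⁺]_conc = 0.05/0.369 = 0.136.
E = 0 − (0.0592/2) log Q = −(0.0592/2)(-0.868) = 0.0257 V.

0.026 V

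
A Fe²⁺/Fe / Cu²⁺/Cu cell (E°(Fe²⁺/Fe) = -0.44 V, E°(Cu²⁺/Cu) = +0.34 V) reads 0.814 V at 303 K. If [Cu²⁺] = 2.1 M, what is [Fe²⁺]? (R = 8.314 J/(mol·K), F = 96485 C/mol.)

From the Nernst equation, ln Q = nF(E° − E)/RT = 2×96485×(0.78 − 0.814)/(8.314×303) = -2.604, so Q = 0.0739.
With Q = [Fe²⁺]/[Cu²⁺] and the known concentrations, [Fe²⁺] in the numerator gives [Fe²⁺] = 0.16 M.

0.16 M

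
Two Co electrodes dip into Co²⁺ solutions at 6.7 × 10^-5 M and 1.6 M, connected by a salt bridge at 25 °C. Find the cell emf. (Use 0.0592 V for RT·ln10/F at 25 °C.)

0.13 V

Both half-cells are Co²⁺/Co, so E°_cell = 0. The concentrated side is the cathode; the cell reaction moves Co²⁺ from high to low concentration with n = 2.
Q = [Co²⁺]_dilute/[Co²⁺]_conc = 6.7 × 10^-5/1.6 = 4.19 × 10^-5.
E = 0 − (0.0592/2) log Q = −(0.0592/2)(-4.378) = 0.1296 V.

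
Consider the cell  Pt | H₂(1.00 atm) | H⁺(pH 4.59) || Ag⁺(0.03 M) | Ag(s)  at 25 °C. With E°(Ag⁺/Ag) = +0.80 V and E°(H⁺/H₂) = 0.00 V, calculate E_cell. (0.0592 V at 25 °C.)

The Ag⁺/Ag couple is the cathode, so E°_cell = 0.80 V; n = 2.
[H⁺] = 10^(−4.59) = 2.6 × 10^-5 M, and Q = [H⁺]^2 / ([Ag⁺]^2·P(H₂)) = 7.34 × 10^-7.
E = E° − (0.0592/2) log Q = 0.80 − (0.0592/2)(-6.134) = 0.982 V.

0.98 V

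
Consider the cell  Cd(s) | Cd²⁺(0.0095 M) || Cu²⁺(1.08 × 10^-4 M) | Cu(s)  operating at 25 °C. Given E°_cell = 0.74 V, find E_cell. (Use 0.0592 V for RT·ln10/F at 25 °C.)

0.682 V

Balancing electrons gives n = 2; the reaction quotient is Q = [Cd²⁺]/[Cu²⁺] = 88.0.
At 25 °C, E = E° − (0.0592/n) log Q = 0.74 − (0.0592/2)(1.944) = 0.740 − 0.058 = 0.682 V.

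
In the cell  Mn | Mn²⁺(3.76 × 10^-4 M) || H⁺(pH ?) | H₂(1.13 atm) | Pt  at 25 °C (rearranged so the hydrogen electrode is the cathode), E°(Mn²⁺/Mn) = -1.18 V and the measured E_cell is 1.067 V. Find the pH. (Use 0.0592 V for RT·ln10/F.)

pH = 3.59

E°_cell = 1.18 V and n = 2.
log Q = n(E° − E)/0.0592 = 2×(1.18 − 1.067)/0.0592 = 3.818.
With Q = [Mn²⁺]·P(H₂) / [H⁺]^2, solving for [H⁺] gives log[H⁺] = -3.595, so pH = 3.59.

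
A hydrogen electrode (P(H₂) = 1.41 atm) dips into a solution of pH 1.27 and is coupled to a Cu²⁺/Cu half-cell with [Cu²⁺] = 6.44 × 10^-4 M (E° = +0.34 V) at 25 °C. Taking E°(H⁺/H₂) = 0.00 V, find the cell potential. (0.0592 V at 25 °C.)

The Cu²⁺/Cu couple is the cathode, so E°_cell = 0.34 V; n = 2.
[H⁺] = 10^(−1.27) = 0.054 M, and Q = [H⁺]^2 / ([Cu²⁺]·P(H₂)) = 3.18.
E = E° − (0.0592/2) log Q = 0.34 − (0.0592/2)(0.502) = 0.325 V.

0.33 V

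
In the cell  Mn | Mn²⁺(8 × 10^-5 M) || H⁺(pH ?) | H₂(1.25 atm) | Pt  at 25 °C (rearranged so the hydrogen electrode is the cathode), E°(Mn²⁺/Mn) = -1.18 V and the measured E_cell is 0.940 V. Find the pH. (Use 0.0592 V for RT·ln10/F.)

E°_cell = 1.18 V and n = 2.
log Q = n(E° − E)/0.0592 = 2×(1.18 − 0.940)/0.0592 = 8.108.
With Q = [Mn²⁺]·P(H₂) / [H⁺]^2, solving for [H⁺] gives log[H⁺] = -6.054, so pH = 6.05.

pH = 6.05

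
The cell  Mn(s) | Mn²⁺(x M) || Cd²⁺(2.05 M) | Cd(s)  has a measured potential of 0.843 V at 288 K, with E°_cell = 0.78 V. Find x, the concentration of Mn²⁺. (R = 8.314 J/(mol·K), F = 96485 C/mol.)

From the Nernst equation, ln Q = nF(E° − E)/RT = 2×96485×(0.78 − 0.843)/(8.314×288) = -5.077, so Q = 0.00624.
With Q = [Mn²⁺]/[Cd²⁺] and the known concentrations, [Mn²⁺] in the numerator gives [Mn²⁺] = 0.013 M.

0.013 M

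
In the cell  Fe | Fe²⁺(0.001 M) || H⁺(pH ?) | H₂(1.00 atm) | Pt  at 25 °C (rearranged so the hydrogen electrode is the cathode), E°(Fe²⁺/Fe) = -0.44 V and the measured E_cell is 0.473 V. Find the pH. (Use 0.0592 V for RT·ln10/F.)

pH = 0.94

E°_cell = 0.44 V and n = 2.
log Q = n(E° − E)/0.0592 = 2×(0.44 − 0.473)/0.0592 = -1.115.
With Q = [Fe²⁺]·P(H₂) / [H⁺]^2, solving for [H⁺] gives log[H⁺] = -0.943, so pH = 0.94.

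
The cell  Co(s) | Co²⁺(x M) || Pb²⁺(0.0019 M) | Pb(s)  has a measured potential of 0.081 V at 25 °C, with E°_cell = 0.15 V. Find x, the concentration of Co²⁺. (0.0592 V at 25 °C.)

0.41 M

From the Nernst equation, log Q = n(E° − E)/0.0592 = 2(0.15 − 0.081)/0.0592 = 2.331, so Q = 214.
With Q = [Co²⁺]/[Pb²⁺] and the known concentrations, [Co²⁺] in the numerator gives [Co²⁺] = 0.41 M.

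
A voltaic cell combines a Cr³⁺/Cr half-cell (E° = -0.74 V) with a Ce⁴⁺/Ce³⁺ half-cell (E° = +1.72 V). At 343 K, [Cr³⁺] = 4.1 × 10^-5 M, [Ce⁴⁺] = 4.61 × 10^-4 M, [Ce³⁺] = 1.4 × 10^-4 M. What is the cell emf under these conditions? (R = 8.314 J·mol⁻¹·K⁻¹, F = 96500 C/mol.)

The Ce⁴⁺/Ce³⁺ couple has the higher reduction potential and acts as the cathode, so E°_cell = +1.72 − (-0.74) = 2.46 V.
Balancing electrons gives n = 3; the reaction quotient is Q = [Cr³⁺]·[Ce³⁺]^3/[Ce⁴⁺]^3 = 1.15 × 10^-6.
E = E° − (RT/nF) ln Q = 2.46 − (8.314×343)/(3×96500) × (-13.677) = 2.460 + 0.135 = 2.595 V.

2.59 V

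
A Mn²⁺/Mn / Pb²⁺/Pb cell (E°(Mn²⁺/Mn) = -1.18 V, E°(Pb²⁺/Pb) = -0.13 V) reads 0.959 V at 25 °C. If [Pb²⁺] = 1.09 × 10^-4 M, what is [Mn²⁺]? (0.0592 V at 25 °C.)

From the Nernst equation, log Q = n(E° − E)/0.0592 = 2(1.05 − 0.959)/0.0592 = 3.074, so Q = 1190.
With Q = [Mn²⁺]/[Pb²⁺] and the known concentrations, [Mn²⁺] in the numerator gives [Mn²⁺] = 0.13 M.

0.13 M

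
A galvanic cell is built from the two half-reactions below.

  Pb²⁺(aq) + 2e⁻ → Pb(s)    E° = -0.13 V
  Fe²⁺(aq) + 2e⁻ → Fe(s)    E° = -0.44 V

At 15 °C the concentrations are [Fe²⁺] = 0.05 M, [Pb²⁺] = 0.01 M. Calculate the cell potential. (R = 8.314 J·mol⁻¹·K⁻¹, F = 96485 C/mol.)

0.290 V

The Pb²⁺/Pb couple has the higher reduction potential and acts as the cathode, so E°_cell = -0.13 − (-0.44) = 0.31 V.
Balancing electrons gives n = 2; the reaction quotient is Q = [Fe²⁺]/[Pb²⁺] = 5.00.
E = E° − (RT/nF) ln Q = 0.31 − (8.314×288)/(2×96485) × (1.609) = 0.310 − 0.020 = 0.290 V.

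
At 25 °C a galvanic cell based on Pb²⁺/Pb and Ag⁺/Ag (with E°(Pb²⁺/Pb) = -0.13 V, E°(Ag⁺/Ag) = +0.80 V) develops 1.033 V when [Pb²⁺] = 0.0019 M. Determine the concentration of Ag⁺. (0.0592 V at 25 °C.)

2.4 M

From the Nernst equation, log Q = n(E° − E)/0.0592 = 2(0.93 − 1.033)/0.0592 = -3.480, so Q = 3.31 × 10^-4.
With Q = [Pb²⁺]/[Ag⁺]^2 and the known concentrations, [Ag⁺]^2 in the denominator gives [Ag⁺] = 2.4 M.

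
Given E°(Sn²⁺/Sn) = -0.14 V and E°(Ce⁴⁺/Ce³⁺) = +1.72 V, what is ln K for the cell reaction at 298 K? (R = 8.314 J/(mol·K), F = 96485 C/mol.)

ln K = 144.9

E°_cell = +1.72 − (-0.14) = 1.86 V, with n = 2 electrons transferred.
At equilibrium E = 0, so the Nernst equation gives ln K = nFE°/RT = (2)(96485)(1.86)/((8.314)(298)) = 144.87.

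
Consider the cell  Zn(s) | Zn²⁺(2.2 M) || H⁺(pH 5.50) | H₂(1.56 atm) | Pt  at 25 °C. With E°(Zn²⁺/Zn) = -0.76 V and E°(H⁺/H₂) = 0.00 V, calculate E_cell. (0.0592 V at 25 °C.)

0.42 V

The hydrogen couple is the cathode, so E°_cell = 0.76 V; n = 2.
[H⁺] = 10^(−5.50) = 3.2 × 10^-6 M, and Q = [Zn²⁺]·P(H₂) / [H⁺]^2 = 3.43 × 10^11.
E = E° − (0.0592/2) log Q = 0.76 − (0.0592/2)(11.536) = 0.419 V.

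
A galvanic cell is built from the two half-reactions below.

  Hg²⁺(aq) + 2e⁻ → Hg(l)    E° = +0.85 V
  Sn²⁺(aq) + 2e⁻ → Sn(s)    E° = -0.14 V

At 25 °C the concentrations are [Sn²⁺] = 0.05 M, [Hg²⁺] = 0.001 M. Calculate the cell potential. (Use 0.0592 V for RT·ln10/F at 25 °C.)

0.940 V

The Hg²⁺/Hg couple has the higher reduction potential and acts as the cathode, so E°_cell = +0.85 − (-0.14) = 0.99 V.
Balancing electrons gives n = 2; the reaction quotient is Q = [Sn²⁺]/[Hg²⁺] = 50.0.
At 25 °C, E = E° − (0.0592/n) log Q = 0.99 − (0.0592/2)(1.699) = 0.990 − 0.050 = 0.940 V.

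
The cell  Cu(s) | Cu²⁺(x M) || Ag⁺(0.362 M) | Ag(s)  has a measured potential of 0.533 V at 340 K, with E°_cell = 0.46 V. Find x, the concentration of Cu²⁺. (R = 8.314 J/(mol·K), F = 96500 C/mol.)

From the Nernst equation, ln Q = nF(E° − E)/RT = 2×96500×(0.46 − 0.533)/(8.314×340) = -4.984, so Q = 0.00685.
With Q = [Cu²⁺]/[Ag⁺]^2 and the known concentrations, [Cu²⁺] in the numerator gives [Cu²⁺] = 9 × 10^-4 M.

9 × 10^-4 M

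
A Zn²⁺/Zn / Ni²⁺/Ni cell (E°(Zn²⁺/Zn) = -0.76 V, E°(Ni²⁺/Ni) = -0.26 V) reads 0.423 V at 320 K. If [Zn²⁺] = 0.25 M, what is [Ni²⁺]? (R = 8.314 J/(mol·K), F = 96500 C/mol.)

From the Nernst equation, ln Q = nF(E° − E)/RT = 2×96500×(0.50 − 0.423)/(8.314×320) = 5.586, so Q = 267.
With Q = [Zn²⁺]/[Ni²⁺] and the known concentrations, [Ni²⁺] in the denominator gives [Ni²⁺] = 9.4 × 10^-4 M.

9.4 × 10^-4 M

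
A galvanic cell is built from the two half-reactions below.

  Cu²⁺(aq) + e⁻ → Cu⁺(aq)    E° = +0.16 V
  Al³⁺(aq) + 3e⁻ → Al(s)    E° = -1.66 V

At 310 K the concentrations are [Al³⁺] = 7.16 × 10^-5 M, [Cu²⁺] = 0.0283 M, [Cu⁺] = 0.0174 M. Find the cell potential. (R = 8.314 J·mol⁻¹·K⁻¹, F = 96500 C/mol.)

The Cu²⁺/Cu⁺ couple has the higher reduction potential and acts as the cathode, so E°_cell = +0.16 − (-1.66) = 1.82 V.
Balancing electrons gives n = 3; the reaction quotient is Q = [Al³⁺]·[Cu⁺]^3/[Cu²⁺]^3 = 1.66 × 10^-5.
E = E° − (RT/nF) ln Q = 1.82 − (8.314×310)/(3×96500) × (-11.004) = 1.820 + 0.098 = 1.918 V.

1.92 V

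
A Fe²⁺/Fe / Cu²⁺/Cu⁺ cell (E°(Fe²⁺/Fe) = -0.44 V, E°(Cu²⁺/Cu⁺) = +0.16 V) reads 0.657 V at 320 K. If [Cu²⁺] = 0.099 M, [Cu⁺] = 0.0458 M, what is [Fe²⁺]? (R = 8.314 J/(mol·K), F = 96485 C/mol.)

0.075 M

From the Nernst equation, ln Q = nF(E° − E)/RT = 2×96485×(0.60 − 0.657)/(8.314×320) = -4.134, so Q = 0.0160.
With Q = [Fe²⁺]·[Cu⁺]^2/[Cu²⁺]^2 and the known concentrations, [Fe²⁺] in the numerator gives [Fe²⁺] = 0.075 M.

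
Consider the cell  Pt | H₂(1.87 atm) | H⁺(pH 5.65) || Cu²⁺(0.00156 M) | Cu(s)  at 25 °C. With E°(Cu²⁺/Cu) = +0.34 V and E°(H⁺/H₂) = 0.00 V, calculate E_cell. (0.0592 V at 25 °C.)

0.60 V

The Cu²⁺/Cu couple is the cathode, so E°_cell = 0.34 V; n = 2.
[H⁺] = 10^(−5.65) = 2.2 × 10^-6 M, and Q = [H⁺]^2 / ([Cu²⁺]·P(H₂)) = 1.72 × 10^-9.
E = E° − (0.0592/2) log Q = 0.34 − (0.0592/2)(-8.765) = 0.599 V.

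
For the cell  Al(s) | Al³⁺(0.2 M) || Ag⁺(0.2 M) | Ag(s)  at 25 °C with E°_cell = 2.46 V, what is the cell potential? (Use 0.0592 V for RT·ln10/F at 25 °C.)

2.43 V

Balancing electrons gives n = 3; the reaction quotient is Q = [Al³⁺]/[Ag⁺]^3 = 25.0.
At 25 °C, E = E° − (0.0592/n) log Q = 2.46 − (0.0592/3)(1.398) = 2.460 − 0.028 = 2.432 V.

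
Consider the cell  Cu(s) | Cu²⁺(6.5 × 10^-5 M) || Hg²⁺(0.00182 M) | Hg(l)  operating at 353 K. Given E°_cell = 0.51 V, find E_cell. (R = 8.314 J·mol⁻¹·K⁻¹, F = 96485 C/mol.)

Balancing electrons gives n = 2; the reaction quotient is Q = [Cu²⁺]/[Hg²⁺] = 0.0357.
E = E° − (RT/nF) ln Q = 0.51 − (8.314×353)/(2×96485) × (-3.332) = 0.510 + 0.051 = 0.561 V.

0.561 V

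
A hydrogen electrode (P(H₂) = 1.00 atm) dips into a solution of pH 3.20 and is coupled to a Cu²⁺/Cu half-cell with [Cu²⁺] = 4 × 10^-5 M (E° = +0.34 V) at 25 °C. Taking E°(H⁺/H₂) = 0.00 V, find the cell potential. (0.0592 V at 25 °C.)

0.40 V

The Cu²⁺/Cu couple is the cathode, so E°_cell = 0.34 V; n = 2.
[H⁺] = 10^(−3.20) = 6.3 × 10^-4 M, and Q = [H⁺]^2 / ([Cu²⁺]·P(H₂)) = 0.00995.
E = E° − (0.0592/2) log Q = 0.34 − (0.0592/2)(-2.002) = 0.399 V.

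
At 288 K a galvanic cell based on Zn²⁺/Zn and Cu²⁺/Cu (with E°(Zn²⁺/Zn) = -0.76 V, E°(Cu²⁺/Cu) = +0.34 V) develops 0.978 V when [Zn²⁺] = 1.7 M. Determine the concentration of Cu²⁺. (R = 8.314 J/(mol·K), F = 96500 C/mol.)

9.1 × 10^-5 M

From the Nernst equation, ln Q = nF(E° − E)/RT = 2×96500×(1.10 − 0.978)/(8.314×288) = 9.834, so Q = 1.87 × 10^4.
With Q = [Zn²⁺]/[Cu²⁺] and the known concentrations, [Cu²⁺] in the denominator gives [Cu²⁺] = 9.1 × 10^-5 M.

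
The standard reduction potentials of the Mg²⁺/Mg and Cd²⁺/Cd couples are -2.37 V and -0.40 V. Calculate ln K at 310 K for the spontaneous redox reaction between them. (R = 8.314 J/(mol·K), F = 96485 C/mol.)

ln K = 147.5

E°_cell = -0.40 − (-2.37) = 1.97 V, with n = 2 electrons transferred.
At equilibrium E = 0, so the Nernst equation gives ln K = nFE°/RT = (2)(96485)(1.97)/((8.314)(310)) = 147.50.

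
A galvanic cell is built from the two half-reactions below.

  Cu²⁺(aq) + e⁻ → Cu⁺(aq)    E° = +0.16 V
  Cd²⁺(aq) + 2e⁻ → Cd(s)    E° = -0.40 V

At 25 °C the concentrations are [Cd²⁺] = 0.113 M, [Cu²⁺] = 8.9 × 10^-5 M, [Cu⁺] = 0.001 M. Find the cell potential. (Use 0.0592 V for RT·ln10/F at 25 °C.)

The Cu²⁺/Cu⁺ couple has the higher reduction potential and acts as the cathode, so E°_cell = +0.16 − (-0.40) = 0.56 V.
Balancing electrons gives n = 2; the reaction quotient is Q = [Cd²⁺]·[Cu⁺]^2/[Cu²⁺]^2 = 14.3.
At 25 °C, E = E° − (0.0592/n) log Q = 0.56 − (0.0592/2)(1.154) = 0.560 − 0.034 = 0.526 V.

0.526 V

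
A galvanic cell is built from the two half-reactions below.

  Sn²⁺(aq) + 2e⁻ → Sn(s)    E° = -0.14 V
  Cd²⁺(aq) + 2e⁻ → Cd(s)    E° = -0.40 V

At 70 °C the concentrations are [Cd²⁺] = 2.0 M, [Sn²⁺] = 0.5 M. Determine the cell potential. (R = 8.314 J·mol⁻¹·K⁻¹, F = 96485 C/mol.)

The Sn²⁺/Sn couple has the higher reduction potential and acts as the cathode, so E°_cell = -0.14 − (-0.40) = 0.26 V.
Balancing electrons gives n = 2; the reaction quotient is Q = [Cd²⁺]/[Sn²⁺] = 4.00.
E = E° − (RT/nF) ln Q = 0.26 − (8.314×343)/(2×96485) × (1.386) = 0.260 − 0.020 = 0.240 V.

0.240 V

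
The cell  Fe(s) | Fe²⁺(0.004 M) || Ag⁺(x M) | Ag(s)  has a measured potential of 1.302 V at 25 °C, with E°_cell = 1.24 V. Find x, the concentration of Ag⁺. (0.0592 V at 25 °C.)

0.71 M

From the Nernst equation, log Q = n(E° − E)/0.0592 = 2(1.24 − 1.302)/0.0592 = -2.095, so Q = 0.00804.
With Q = [Fe²⁺]/[Ag⁺]^2 and the known concentrations, [Ag⁺]^2 in the denominator gives [Ag⁺] = 0.71 M.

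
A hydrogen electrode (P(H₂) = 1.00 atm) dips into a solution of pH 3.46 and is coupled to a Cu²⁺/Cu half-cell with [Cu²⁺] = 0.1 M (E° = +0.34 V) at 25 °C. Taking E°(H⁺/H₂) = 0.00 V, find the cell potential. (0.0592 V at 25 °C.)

0.52 V

The Cu²⁺/Cu couple is the cathode, so E°_cell = 0.34 V; n = 2.
[H⁺] = 10^(−3.46) = 3.5 × 10^-4 M, and Q = [H⁺]^2 / ([Cu²⁺]·P(H₂)) = 1.2 × 10^-6.
E = E° − (0.0592/2) log Q = 0.34 − (0.0592/2)(-5.920) = 0.515 V.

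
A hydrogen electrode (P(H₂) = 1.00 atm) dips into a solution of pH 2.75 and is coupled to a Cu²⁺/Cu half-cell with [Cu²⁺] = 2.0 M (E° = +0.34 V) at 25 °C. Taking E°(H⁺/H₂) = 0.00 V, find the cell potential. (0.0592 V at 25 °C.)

The Cu²⁺/Cu couple is the cathode, so E°_cell = 0.34 V; n = 2.
[H⁺] = 10^(−2.75) = 0.0018 M, and Q = [H⁺]^2 / ([Cu²⁺]·P(H₂)) = 1.58 × 10^-6.
E = E° − (0.0592/2) log Q = 0.34 − (0.0592/2)(-5.801) = 0.512 V.

0.51 V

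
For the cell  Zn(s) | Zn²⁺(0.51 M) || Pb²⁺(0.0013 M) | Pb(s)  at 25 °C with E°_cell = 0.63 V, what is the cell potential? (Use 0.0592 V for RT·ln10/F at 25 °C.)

0.553 V

Balancing electrons gives n = 2; the reaction quotient is Q = [Zn²⁺]/[Pb²⁺] = 392.
At 25 °C, E = E° − (0.0592/n) log Q = 0.63 − (0.0592/2)(2.594) = 0.630 − 0.077 = 0.553 V.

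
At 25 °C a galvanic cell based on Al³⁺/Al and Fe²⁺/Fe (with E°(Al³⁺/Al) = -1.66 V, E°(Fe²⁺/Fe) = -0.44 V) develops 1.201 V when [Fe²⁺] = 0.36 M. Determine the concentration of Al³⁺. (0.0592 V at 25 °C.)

2.0 M

From the Nernst equation, log Q = n(E° − E)/0.0592 = 6(1.22 − 1.201)/0.0592 = 1.926, so Q = 84.3.
With Q = [Al³⁺]^2/[Fe²⁺]^3 and the known concentrations, [Al³⁺]^2 in the numerator gives [Al³⁺] = 2.0 M.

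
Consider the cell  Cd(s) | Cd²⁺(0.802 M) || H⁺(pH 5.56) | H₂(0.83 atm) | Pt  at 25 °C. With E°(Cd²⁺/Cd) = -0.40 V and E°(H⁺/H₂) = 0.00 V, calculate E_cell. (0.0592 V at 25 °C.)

0.076 V

The hydrogen couple is the cathode, so E°_cell = 0.40 V; n = 2.
[H⁺] = 10^(−5.56) = 2.8 × 10^-6 M, and Q = [Cd²⁺]·P(H₂) / [H⁺]^2 = 8.78 × 10^10.
E = E° − (0.0592/2) log Q = 0.40 − (0.0592/2)(10.943) = 0.076 V.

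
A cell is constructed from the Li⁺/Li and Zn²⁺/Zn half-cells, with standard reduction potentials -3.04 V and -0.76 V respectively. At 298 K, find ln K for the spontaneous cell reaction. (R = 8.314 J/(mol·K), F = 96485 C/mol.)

ln K = 177.6

E°_cell = -0.76 − (-3.04) = 2.28 V, with n = 2 electrons transferred.
At equilibrium E = 0, so the Nernst equation gives ln K = nFE°/RT = (2)(96485)(2.28)/((8.314)(298)) = 177.58.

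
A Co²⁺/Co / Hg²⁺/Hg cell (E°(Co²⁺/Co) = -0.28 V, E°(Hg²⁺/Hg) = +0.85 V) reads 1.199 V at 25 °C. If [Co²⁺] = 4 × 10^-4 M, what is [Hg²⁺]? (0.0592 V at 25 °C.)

From the Nernst equation, log Q = n(E° − E)/0.0592 = 2(1.13 − 1.199)/0.0592 = -2.331, so Q = 0.00467.
With Q = [Co²⁺]/[Hg²⁺] and the known concentrations, [Hg²⁺] in the denominator gives [Hg²⁺] = 0.086 M.

0.086 M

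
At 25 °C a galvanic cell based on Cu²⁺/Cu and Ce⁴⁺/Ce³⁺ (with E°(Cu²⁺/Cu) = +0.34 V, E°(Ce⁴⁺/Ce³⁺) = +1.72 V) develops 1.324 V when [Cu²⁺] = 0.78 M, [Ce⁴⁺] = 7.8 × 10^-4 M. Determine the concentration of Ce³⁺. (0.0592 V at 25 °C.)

0.0078 M

From the Nernst equation, log Q = n(E° − E)/0.0592 = 2(1.38 − 1.324)/0.0592 = 1.892, so Q = 78.0.
With Q = [Cu²⁺]·[Ce³⁺]^2/[Ce⁴⁺]^2 and the known concentrations, [Ce³⁺]^2 in the numerator gives [Ce³⁺] = 0.0078 M.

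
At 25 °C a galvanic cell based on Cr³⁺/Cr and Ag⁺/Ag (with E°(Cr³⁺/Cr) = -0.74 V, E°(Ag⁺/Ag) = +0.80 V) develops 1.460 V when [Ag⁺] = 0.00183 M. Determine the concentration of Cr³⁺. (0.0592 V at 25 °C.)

6.9 × 10^-5 M

From the Nernst equation, log Q = n(E° − E)/0.0592 = 3(1.54 − 1.460)/0.0592 = 4.054, so Q = 1.13 × 10^4.
With Q = [Cr³⁺]/[Ag⁺]^3 and the known concentrations, [Cr³⁺] in the numerator gives [Cr³⁺] = 6.9 × 10^-5 M.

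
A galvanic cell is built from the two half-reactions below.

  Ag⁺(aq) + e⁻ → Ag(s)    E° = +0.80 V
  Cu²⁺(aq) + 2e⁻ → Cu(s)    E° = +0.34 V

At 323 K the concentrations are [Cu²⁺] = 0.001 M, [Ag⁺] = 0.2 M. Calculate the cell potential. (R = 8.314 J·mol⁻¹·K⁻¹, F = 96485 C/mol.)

The Ag⁺/Ag couple has the higher reduction potential and acts as the cathode, so E°_cell = +0.80 − (+0.34) = 0.46 V.
Balancing electrons gives n = 2; the reaction quotient is Q = [Cu²⁺]/[Ag⁺]^2 = 0.0250.
E = E° − (RT/nF) ln Q = 0.46 − (8.314×323)/(2×96485) × (-3.689) = 0.460 + 0.051 = 0.511 V.

0.511 V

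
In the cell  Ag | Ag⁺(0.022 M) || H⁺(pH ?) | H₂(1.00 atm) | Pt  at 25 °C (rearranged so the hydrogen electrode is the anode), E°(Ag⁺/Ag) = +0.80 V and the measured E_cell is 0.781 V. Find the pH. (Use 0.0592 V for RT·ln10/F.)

pH = 1.34

E°_cell = 0.80 V and n = 2.
log Q = n(E° − E)/0.0592 = 2×(0.80 − 0.781)/0.0592 = 0.642.
With Q = [H⁺]^2 / ([Ag⁺]^2·P(H₂)), solving for [H⁺] gives log[H⁺] = -1.337, so pH = 1.34.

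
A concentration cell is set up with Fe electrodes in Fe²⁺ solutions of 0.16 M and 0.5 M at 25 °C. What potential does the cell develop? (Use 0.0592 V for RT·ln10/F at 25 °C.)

Both half-cells are Fe²⁺/Fe, so E°_cell = 0. The concentrated side is the cathode; the cell reaction moves Fe²⁺ from high to low concentration with n = 2.
Q = [Fe²⁺]_dilute/[Fe²⁺]_conc = 0.16/0.5 = 0.320.
E = 0 − (0.0592/2) log Q = −(0.0592/2)(-0.495) = 0.0147 V.

0.015 V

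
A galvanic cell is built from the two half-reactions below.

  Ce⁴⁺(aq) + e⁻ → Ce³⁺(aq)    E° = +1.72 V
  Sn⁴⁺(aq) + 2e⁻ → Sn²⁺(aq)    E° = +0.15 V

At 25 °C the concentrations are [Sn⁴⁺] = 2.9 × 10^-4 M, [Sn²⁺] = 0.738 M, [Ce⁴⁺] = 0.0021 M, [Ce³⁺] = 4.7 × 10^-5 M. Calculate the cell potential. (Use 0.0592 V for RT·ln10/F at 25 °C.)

The Ce⁴⁺/Ce³⁺ couple has the higher reduction potential and acts as the cathode, so E°_cell = +1.72 − (+0.15) = 1.57 V.
Balancing electrons gives n = 2; the reaction quotient is Q = [Sn⁴⁺]·[Ce³⁺]^2/([Sn²⁺]·[Ce⁴⁺]^2) = 1.97 × 10^-7.
At 25 °C, E = E° − (0.0592/n) log Q = 1.57 − (0.0592/2)(-6.706) = 1.570 + 0.198 = 1.768 V.

1.77 V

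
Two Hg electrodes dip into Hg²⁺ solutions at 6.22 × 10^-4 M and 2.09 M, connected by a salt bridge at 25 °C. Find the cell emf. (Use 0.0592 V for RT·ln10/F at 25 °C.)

Both half-cells are Hg²⁺/Hg, so E°_cell = 0. The concentrated side is the cathode; the cell reaction moves Hg²⁺ from high to low concentration with n = 2.
Q = [Hg²⁺]_dilute/[Hg²⁺]_conc = 6.22 × 10^-4/2.09 = 2.98 × 10^-4.
E = 0 − (0.0592/2) log Q = −(0.0592/2)(-3.526) = 0.1044 V.

0.10 V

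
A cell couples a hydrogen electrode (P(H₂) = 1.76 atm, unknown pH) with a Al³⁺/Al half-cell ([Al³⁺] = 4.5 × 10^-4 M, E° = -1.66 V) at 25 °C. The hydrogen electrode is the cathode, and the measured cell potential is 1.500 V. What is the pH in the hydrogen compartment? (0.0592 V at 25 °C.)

E°_cell = 1.66 V and n = 6.
log Q = n(E° − E)/0.0592 = 6×(1.66 − 1.500)/0.0592 = 16.216.
With Q = [Al³⁺]^2·P(H₂)^3 / [H⁺]^6, solving for [H⁺] gives log[H⁺] = -3.696, so pH = 3.70.

pH = 3.70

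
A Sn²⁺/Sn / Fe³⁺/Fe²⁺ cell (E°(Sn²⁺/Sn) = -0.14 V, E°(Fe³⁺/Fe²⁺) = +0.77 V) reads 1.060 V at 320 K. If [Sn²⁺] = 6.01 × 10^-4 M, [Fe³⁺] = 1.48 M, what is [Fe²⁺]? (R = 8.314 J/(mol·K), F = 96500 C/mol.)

0.26 M

From the Nernst equation, ln Q = nF(E° − E)/RT = 2×96500×(0.91 − 1.060)/(8.314×320) = -10.881, so Q = 1.88 × 10^-5.
With Q = [Sn²⁺]·[Fe²⁺]^2/[Fe³⁺]^2 and the known concentrations, [Fe²⁺]^2 in the numerator gives [Fe²⁺] = 0.26 M.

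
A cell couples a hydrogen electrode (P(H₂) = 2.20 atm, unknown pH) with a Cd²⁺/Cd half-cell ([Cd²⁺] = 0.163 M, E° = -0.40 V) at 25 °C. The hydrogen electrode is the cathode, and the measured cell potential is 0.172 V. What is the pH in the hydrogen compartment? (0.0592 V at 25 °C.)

E°_cell = 0.40 V and n = 2.
log Q = n(E° − E)/0.0592 = 2×(0.40 − 0.172)/0.0592 = 7.703.
With Q = [Cd²⁺]·P(H₂) / [H⁺]^2, solving for [H⁺] gives log[H⁺] = -4.074, so pH = 4.07.

pH = 4.07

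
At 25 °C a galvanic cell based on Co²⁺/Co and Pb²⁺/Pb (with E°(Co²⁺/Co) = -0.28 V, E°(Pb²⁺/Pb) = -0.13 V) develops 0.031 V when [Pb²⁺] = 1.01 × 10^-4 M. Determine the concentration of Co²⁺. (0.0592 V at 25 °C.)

From the Nernst equation, log Q = n(E° − E)/0.0592 = 2(0.15 − 0.031)/0.0592 = 4.020, so Q = 1.05 × 10^4.
With Q = [Co²⁺]/[Pb²⁺] and the known concentrations, [Co²⁺] in the numerator gives [Co²⁺] = 1.1 M.

1.1 M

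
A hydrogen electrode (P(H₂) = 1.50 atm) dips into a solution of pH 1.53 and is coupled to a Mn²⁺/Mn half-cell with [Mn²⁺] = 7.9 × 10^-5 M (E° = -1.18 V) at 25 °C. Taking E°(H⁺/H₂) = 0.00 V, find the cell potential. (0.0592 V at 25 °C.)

The hydrogen couple is the cathode, so E°_cell = 1.18 V; n = 2.
[H⁺] = 10^(−1.53) = 0.030 M, and Q = [Mn²⁺]·P(H₂) / [H⁺]^2 = 0.136.
E = E° − (0.0592/2) log Q = 1.18 − (0.0592/2)(-0.866) = 1.206 V.

1.21 V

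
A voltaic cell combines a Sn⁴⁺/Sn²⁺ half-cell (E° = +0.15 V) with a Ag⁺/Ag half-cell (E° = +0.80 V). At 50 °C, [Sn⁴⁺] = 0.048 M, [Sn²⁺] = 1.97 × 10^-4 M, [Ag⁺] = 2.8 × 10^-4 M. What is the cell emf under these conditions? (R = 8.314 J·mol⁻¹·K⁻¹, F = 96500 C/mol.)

0.346 V

The Ag⁺/Ag couple has the higher reduction potential and acts as the cathode, so E°_cell = +0.80 − (+0.15) = 0.65 V.
Balancing electrons gives n = 2; the reaction quotient is Q = [Sn⁴⁺]/([Sn²⁺]·[Ag⁺]^2) = 3.11 × 10^9.
E = E° − (RT/nF) ln Q = 0.65 − (8.314×323)/(2×96500) × (21.857) = 0.650 − 0.304 = 0.346 V.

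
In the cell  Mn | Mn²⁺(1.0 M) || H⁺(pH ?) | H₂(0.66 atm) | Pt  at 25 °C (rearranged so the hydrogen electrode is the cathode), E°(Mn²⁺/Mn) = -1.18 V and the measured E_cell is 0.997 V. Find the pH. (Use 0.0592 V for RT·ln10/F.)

pH = 3.18

E°_cell = 1.18 V and n = 2.
log Q = n(E° − E)/0.0592 = 2×(1.18 − 0.997)/0.0592 = 6.182.
With Q = [Mn²⁺]·P(H₂) / [H⁺]^2, solving for [H⁺] gives log[H⁺] = -3.181, so pH = 3.18.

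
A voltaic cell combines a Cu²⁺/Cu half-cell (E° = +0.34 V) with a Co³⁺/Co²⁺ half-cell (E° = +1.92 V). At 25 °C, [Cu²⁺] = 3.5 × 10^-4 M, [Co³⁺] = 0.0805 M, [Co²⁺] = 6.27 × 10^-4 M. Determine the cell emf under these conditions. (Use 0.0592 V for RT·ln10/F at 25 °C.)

The Co³⁺/Co²⁺ couple has the higher reduction potential and acts as the cathode, so E°_cell = +1.92 − (+0.34) = 1.58 V.
Balancing electrons gives n = 2; the reaction quotient is Q = [Cu²⁺]·[Co²⁺]^2/[Co³⁺]^2 = 2.12 × 10^-8.
At 25 °C, E = E° − (0.0592/n) log Q = 1.58 − (0.0592/2)(-7.673) = 1.580 + 0.227 = 1.807 V.

1.81 V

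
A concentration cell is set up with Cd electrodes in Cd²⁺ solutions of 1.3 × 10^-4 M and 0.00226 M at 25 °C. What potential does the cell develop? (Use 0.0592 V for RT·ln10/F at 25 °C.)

Both half-cells are Cd²⁺/Cd, so E°_cell = 0. The concentrated side is the cathode; the cell reaction moves Cd²⁺ from high to low concentration with n = 2.
Q = [Cd²⁺]_dilute/[Cd²⁺]_conc = 1.3 × 10^-4/0.00226 = 0.0575.
E = 0 − (0.0592/2) log Q = −(0.0592/2)(-1.240) = 0.0367 V.

0.037 V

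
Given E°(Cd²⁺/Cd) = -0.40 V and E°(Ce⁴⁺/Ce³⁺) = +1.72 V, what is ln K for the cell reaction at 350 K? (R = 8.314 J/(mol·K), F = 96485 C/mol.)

ln K = 140.6

E°_cell = +1.72 − (-0.40) = 2.12 V, with n = 2 electrons transferred.
At equilibrium E = 0, so the Nernst equation gives ln K = nFE°/RT = (2)(96485)(2.12)/((8.314)(350)) = 140.59.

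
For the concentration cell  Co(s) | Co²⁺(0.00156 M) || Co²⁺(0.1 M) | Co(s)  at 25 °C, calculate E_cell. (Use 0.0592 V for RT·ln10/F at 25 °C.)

0.053 V

Both half-cells are Co²⁺/Co, so E°_cell = 0. The concentrated side is the cathode; the cell reaction moves Co²⁺ from high to low concentration with n = 2.
Q = [Co²⁺]_dilute/[Co²⁺]_conc = 0.00156/0.1 = 0.0156.
E = 0 − (0.0592/2) log Q = −(0.0592/2)(-1.807) = 0.0535 V.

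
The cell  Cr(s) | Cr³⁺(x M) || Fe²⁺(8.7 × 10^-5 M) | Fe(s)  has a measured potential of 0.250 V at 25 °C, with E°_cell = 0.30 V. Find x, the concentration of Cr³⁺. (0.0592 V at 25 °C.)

From the Nernst equation, log Q = n(E° − E)/0.0592 = 6(0.30 − 0.250)/0.0592 = 5.068, so Q = 1.17 × 10^5.
With Q = [Cr³⁺]^2/[Fe²⁺]^3 and the known concentrations, [Cr³⁺]^2 in the numerator gives [Cr³⁺] = 2.8 × 10^-4 M.

2.8 × 10^-4 M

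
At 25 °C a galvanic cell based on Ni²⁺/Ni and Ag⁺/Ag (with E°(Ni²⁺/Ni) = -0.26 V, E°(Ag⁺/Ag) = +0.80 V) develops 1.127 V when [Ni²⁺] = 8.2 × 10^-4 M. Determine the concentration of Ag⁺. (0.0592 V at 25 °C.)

0.39 M

From the Nernst equation, log Q = n(E° − E)/0.0592 = 2(1.06 − 1.127)/0.0592 = -2.264, so Q = 0.00545.
With Q = [Ni²⁺]/[Ag⁺]^2 and the known concentrations, [Ag⁺]^2 in the denominator gives [Ag⁺] = 0.39 M.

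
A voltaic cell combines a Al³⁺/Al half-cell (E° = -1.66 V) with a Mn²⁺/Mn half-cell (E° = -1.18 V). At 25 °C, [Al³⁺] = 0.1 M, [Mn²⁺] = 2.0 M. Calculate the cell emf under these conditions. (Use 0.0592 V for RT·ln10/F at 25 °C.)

0.509 V

The Mn²⁺/Mn couple has the higher reduction potential and acts as the cathode, so E°_cell = -1.18 − (-1.66) = 0.48 V.
Balancing electrons gives n = 6; the reaction quotient is Q = [Al³⁺]^2/[Mn²⁺]^3 = 0.00125.
At 25 °C, E = E° − (0.0592/n) log Q = 0.48 − (0.0592/6)(-2.903) = 0.480 + 0.029 = 0.509 V.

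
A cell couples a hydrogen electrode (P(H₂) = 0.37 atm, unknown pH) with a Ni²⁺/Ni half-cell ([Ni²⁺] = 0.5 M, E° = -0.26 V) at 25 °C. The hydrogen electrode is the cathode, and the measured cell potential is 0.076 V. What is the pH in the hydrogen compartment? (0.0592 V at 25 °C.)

E°_cell = 0.26 V and n = 2.
log Q = n(E° − E)/0.0592 = 2×(0.26 − 0.076)/0.0592 = 6.216.
With Q = [Ni²⁺]·P(H₂) / [H⁺]^2, solving for [H⁺] gives log[H⁺] = -3.475, so pH = 3.47.

pH = 3.47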